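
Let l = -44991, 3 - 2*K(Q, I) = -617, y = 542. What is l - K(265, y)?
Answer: -45301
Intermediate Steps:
K(Q, I) = 310 (K(Q, I) = 3/2 - ½*(-617) = 3/2 + 617/2 = 310)
l - K(265, y) = -44991 - 1*310 = -44991 - 310 = -45301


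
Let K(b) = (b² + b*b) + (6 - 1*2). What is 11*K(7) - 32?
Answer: 1090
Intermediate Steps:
K(b) = 4 + 2*b² (K(b) = (b² + b²) + (6 - 2) = 2*b² + 4 = 4 + 2*b²)
11*K(7) - 32 = 11*(4 + 2*7²) - 32 = 11*(4 + 2*49) - 32 = 11*(4 + 98) - 32 = 11*102 - 32 = 1122 - 32 = 1090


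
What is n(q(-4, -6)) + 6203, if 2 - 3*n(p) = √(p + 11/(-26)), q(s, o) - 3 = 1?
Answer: 18611/3 - √2418/78 ≈ 6203.0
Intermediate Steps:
q(s, o) = 4 (q(s, o) = 3 + 1 = 4)
n(p) = ⅔ - √(-11/26 + p)/3 (n(p) = ⅔ - √(p + 11/(-26))/3 = ⅔ - √(p + 11*(-1/26))/3 = ⅔ - √(p - 11/26)/3 = ⅔ - √(-11/26 + p)/3)
n(q(-4, -6)) + 6203 = (⅔ - √(-286 + 676*4)/78) + 6203 = (⅔ - √(-286 + 2704)/78) + 6203 = (⅔ - √2418/78) + 6203 = 18611/3 - √2418/78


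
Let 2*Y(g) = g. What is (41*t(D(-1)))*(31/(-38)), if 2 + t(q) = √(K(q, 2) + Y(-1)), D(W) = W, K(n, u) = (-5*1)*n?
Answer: 1271/19 - 3813*√2/76 ≈ -4.0578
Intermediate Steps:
K(n, u) = -5*n
Y(g) = g/2
t(q) = -2 + √(-½ - 5*q) (t(q) = -2 + √(-5*q + (½)*(-1)) = -2 + √(-5*q - ½) = -2 + √(-½ - 5*q))
(41*t(D(-1)))*(31/(-38)) = (41*(-2 + √(-2 - 20*(-1))/2))*(31/(-38)) = (41*(-2 + √(-2 + 20)/2))*(31*(-1/38)) = (41*(-2 + √18/2))*(-31/38) = (41*(-2 + (3*√2)/2))*(-31/38) = (41*(-2 + 3*√2/2))*(-31/38) = (-82 + 123*√2/2)*(-31/38) = 1271/19 - 3813*√2/76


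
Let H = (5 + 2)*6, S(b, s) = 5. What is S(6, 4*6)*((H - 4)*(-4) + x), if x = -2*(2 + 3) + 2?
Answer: -800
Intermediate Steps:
H = 42 (H = 7*6 = 42)
x = -8 (x = -2*5 + 2 = -10 + 2 = -8)
S(6, 4*6)*((H - 4)*(-4) + x) = 5*((42 - 4)*(-4) - 8) = 5*(38*(-4) - 8) = 5*(-152 - 8) = 5*(-160) = -800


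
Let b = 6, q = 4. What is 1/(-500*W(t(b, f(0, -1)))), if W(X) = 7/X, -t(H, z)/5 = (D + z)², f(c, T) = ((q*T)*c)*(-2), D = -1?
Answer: 1/700 ≈ 0.0014286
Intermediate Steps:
f(c, T) = -8*T*c (f(c, T) = ((4*T)*c)*(-2) = (4*T*c)*(-2) = -8*T*c)
t(H, z) = -5*(-1 + z)²
1/(-500*W(t(b, f(0, -1)))) = 1/(-3500/((-5*(-1 - 8*(-1)*0)²))) = 1/(-3500/((-5*(-1 + 0)²))) = 1/(-3500/((-5*(-1)²))) = 1/(-3500/((-5*1))) = 1/(-3500/(-5)) = 1/(-3500*(-1)/5) = 1/(-500*(-7/5)) = 1/700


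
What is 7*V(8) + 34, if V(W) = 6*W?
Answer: 370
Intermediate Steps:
7*V(8) + 34 = 7*(6*8) + 34 = 7*48 + 34 = 336 + 34 = 370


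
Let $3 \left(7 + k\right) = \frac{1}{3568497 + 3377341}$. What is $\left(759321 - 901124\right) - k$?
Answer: $- \frac{2954676135145}{20837514} \approx -1.418 \cdot 10^{5}$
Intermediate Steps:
$k = - \frac{145862597}{20837514}$ ($k = -7 + \frac{1}{3 \left(3568497 + 3377341\right)} = -7 + \frac{1}{3 \cdot 6945838} = -7 + \frac{1}{3} \cdot \frac{1}{6945838} = -7 + \frac{1}{20837514} = - \frac{145862597}{20837514} \approx -7.0$)
$\left(759321 - 901124\right) - k = \left(759321 - 901124\right) - - \frac{145862597}{20837514} = -141803 + \frac{145862597}{20837514} = - \frac{2954676135145}{20837514}$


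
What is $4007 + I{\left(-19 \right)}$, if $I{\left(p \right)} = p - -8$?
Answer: $3996$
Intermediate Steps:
$I{\left(p \right)} = 8 + p$ ($I{\left(p \right)} = p + 8 = 8 + p$)
$4007 + I{\left(-19 \right)} = 4007 + \left(8 - 19\right) = 4007 - 11 = 3996$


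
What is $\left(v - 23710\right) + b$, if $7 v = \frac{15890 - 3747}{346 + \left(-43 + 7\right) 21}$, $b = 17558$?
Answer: $- \frac{17668383}{2870} \approx -6156.2$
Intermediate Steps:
$v = - \frac{12143}{2870}$ ($v = \frac{\left(15890 - 3747\right) \frac{1}{346 + \left(-43 + 7\right) 21}}{7} = \frac{12143 \frac{1}{346 - 756}}{7} = \frac{12143 \frac{1}{-410}}{7} = \frac{12143 \left(- \frac{1}{410}\right)}{7} = \frac{1}{7} \left(- \frac{12143}{410}\right) = - \frac{12143}{2870} \approx -4.231$)
$\left(v - 23710\right) + b = \left(- \frac{12143}{2870} - 23710\right) + 17558 = - \frac{68059843}{2870} + 17558 = - \frac{17668383}{2870}$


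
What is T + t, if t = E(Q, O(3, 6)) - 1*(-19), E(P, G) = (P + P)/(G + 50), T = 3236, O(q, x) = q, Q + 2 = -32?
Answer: 172447/53 ≈ 3253.7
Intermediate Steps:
Q = -34 (Q = -2 - 32 = -34)
E(P, G) = 2*P/(50 + G) (E(P, G) = (2*P)/(50 + G) = 2*P/(50 + G))
t = 939/53 (t = 2*(-34)/(50 + 3) - 1*(-19) = 2*(-34)/53 + 19 = 2*(-34)*(1/53) + 19 = -68/53 + 19 = 939/53 ≈ 17.717)
T + t = 3236 + 939/53 = 172447/53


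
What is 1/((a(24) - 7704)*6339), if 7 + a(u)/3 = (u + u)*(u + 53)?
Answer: 1/21318057 ≈ 4.6909e-8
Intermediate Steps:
a(u) = -21 + 6*u*(53 + u) (a(u) = -21 + 3*((u + u)*(u + 53)) = -21 + 3*((2*u)*(53 + u)) = -21 + 3*(2*u*(53 + u)) = -21 + 6*u*(53 + u))
1/((a(24) - 7704)*6339) = 1/(((-21 + 6*24² + 318*24) - 7704)*6339) = (1/6339)/((-21 + 6*576 + 7632) - 7704) = (1/6339)/((-21 + 3456 + 7632) - 7704) = (1/6339)/(11067 - 7704) = (1/6339)/3363 = (1/3363)*(1/6339) = 1/21318057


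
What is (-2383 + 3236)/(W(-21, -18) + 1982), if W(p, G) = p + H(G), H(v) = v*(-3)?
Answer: 853/2015 ≈ 0.42333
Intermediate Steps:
H(v) = -3*v
W(p, G) = p - 3*G
(-2383 + 3236)/(W(-21, -18) + 1982) = (-2383 + 3236)/((-21 - 3*(-18)) + 1982) = 853/((-21 + 54) + 1982) = 853/(33 + 1982) = 853/2015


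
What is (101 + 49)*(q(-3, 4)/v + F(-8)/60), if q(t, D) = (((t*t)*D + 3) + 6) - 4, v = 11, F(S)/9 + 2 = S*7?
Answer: -8205/11 ≈ -745.91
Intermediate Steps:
F(S) = -18 + 63*S (F(S) = -18 + 9*(S*7) = -18 + 9*(7*S) = -18 + 63*S)
q(t, D) = 5 + D*t² (q(t, D) = ((t²*D + 3) + 6) - 4 = ((D*t² + 3) + 6) - 4 = ((3 + D*t²) + 6) - 4 = (9 + D*t²) - 4 = 5 + D*t²)
(101 + 49)*(q(-3, 4)/v + F(-8)/60) = (101 + 49)*((5 + 4*(-3)²)/11 + (-18 + 63*(-8))/60) = 150*((5 + 4*9)*(1/11) + (-18 - 504)*(1/60)) = 150*((5 + 36)*(1/11) - 522*1/60) = 150*(41*(1/11) - 87/10) = 150*(41/11 - 87/10) = 150*(-547/110) = -8205/11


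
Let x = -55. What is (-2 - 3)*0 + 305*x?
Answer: -16775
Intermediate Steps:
(-2 - 3)*0 + 305*x = (-2 - 3)*0 + 305*(-55) = -5*0 - 16775 = 0 - 16775 = -16775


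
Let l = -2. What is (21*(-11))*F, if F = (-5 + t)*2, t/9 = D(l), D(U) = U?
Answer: 10626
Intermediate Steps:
t = -18 (t = 9*(-2) = -18)
F = -46 (F = (-5 - 18)*2 = -23*2 = -46)
(21*(-11))*F = (21*(-11))*(-46) = -231*(-46) = 10626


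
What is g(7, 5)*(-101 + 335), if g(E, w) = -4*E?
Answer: -6552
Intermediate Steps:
g(7, 5)*(-101 + 335) = (-4*7)*(-101 + 335) = -28*234 = -6552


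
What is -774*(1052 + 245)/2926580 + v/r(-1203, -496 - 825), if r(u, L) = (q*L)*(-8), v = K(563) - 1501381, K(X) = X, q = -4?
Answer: 12644848871/359629040 ≈ 35.161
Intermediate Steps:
v = -1500818 (v = 563 - 1501381 = -1500818)
r(u, L) = 32*L (r(u, L) = -4*L*(-8) = 32*L)
-774*(1052 + 245)/2926580 + v/r(-1203, -496 - 825) = -774*(1052 + 245)/2926580 - 1500818*1/(32*(-496 - 825)) = -774*1297*(1/2926580) - 1500818/(32*(-1321)) = -1003878*1/2926580 - 1500818/(-42272) = -11673/34030 - 1500818*(-1/42272) = -11673/34030 + 750409/21136 = 12644848871/359629040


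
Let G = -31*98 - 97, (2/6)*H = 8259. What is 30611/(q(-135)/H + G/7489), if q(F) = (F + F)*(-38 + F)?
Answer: 631113629587/30237255 ≈ 20872.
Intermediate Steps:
H = 24777 (H = 3*8259 = 24777)
q(F) = 2*F*(-38 + F) (q(F) = (2*F)*(-38 + F) = 2*F*(-38 + F))
G = -3135 (G = -3038 - 97 = -3135)
30611/(q(-135)/H + G/7489) = 30611/((2*(-135)*(-38 - 135))/24777 - 3135/7489) = 30611/((2*(-135)*(-173))*(1/24777) - 3135*1/7489) = 30611/(46710*(1/24777) - 3135/7489) = 30611/(5190/2753 - 3135/7489) = 30611/(30237255/20617217) = 30611*(20617217/30237255) = 631113629587/30237255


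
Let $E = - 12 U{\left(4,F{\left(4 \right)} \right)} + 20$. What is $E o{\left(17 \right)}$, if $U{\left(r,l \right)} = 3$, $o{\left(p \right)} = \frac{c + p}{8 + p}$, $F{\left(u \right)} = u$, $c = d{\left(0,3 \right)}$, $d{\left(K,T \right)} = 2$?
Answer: $- \frac{304}{25} \approx -12.16$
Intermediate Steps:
$c = 2$
$o{\left(p \right)} = \frac{2 + p}{8 + p}$
$E = -16$ ($E = \left(-12\right) 3 + 20 = -36 + 20 = -16$)
$E o{\left(17 \right)} = - 16 \frac{2 + 17}{8 + 17} = - 16 \cdot \frac{1}{25} \cdot 19 = \left(-16\right) \frac{19}{25} = - \frac{304}{25}$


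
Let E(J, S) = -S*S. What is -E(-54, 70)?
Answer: 4900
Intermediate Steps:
E(J, S) = -S²
-E(-54, 70) = -(-1)*70² = -(-1)*4900 = -1*(-4900) = 4900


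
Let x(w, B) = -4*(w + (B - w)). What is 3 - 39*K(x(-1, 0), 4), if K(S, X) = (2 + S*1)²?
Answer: -153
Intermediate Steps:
x(w, B) = -4*B
K(S, X) = (2 + S)²
3 - 39*K(x(-1, 0), 4) = 3 - 39*(2 - 4*0)² = 3 - 39*(2 + 0)² = 3 - 39*2² = 3 - 39*4 = 3 - 156 = -153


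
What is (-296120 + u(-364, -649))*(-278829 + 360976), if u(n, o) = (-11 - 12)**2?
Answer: -24281913877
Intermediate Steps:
u(n, o) = 529 (u(n, o) = (-23)**2 = 529)
(-296120 + u(-364, -649))*(-278829 + 360976) = (-296120 + 529)*(-278829 + 360976) = -295591*82147 = -24281913877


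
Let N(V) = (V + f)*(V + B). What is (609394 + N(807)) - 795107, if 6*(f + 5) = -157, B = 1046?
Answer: 7511437/6 ≈ 1.2519e+6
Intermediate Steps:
f = -187/6 (f = -5 + (⅙)*(-157) = -5 - 157/6 = -187/6 ≈ -31.167)
N(V) = (1046 + V)*(-187/6 + V) (N(V) = (V - 187/6)*(V + 1046) = (-187/6 + V)*(1046 + V) = (1046 + V)*(-187/6 + V))
(609394 + N(807)) - 795107 = (609394 + (-97801/3 + 807² + (6089/6)*807)) - 795107 = (609394 + (-97801/3 + 651249 + 1637941/2)) - 795107 = (609394 + 8625715/6) - 795107 = 12282079/6 - 795107 = 7511437/6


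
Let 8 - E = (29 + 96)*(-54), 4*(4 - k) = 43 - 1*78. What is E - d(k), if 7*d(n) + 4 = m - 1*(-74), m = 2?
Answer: 47234/7 ≈ 6747.7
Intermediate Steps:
k = 51/4 (k = 4 - (43 - 1*78)/4 = 4 - (43 - 78)/4 = 4 - ¼*(-35) = 4 + 35/4 = 51/4 ≈ 12.750)
E = 6758 (E = 8 - (29 + 96)*(-54) = 8 - 125*(-54) = 8 - 1*(-6750) = 8 + 6750 = 6758)
d(n) = 72/7 (d(n) = -4/7 + (2 - 1*(-74))/7 = -4/7 + (2 + 74)/7 = -4/7 + (⅐)*76 = -4/7 + 76/7 = 72/7)
E - d(k) = 6758 - 1*72/7 = 6758 - 72/7 = 47234/7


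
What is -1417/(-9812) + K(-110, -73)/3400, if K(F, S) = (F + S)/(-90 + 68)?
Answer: 2449709/16680400 ≈ 0.14686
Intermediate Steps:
K(F, S) = -F/22 - S/22 (K(F, S) = (F + S)/(-22) = (F + S)*(-1/22) = -F/22 - S/22)
-1417/(-9812) + K(-110, -73)/3400 = -1417/(-9812) + (-1/22*(-110) - 1/22*(-73))/3400 = -1417*(-1/9812) + (5 + 73/22)*(1/3400) = 1417/9812 + (183/22)*(1/3400) = 1417/9812 + 183/74800 = 2449709/16680400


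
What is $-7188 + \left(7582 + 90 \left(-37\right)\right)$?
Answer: $-2936$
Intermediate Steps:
$-7188 + \left(7582 + 90 \left(-37\right)\right) = -7188 + \left(7582 - 3330\right) = -7188 + 4252 = -2936$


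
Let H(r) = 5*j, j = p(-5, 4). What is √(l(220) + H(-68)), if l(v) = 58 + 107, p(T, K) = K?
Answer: √185 ≈ 13.601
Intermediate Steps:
j = 4
H(r) = 20 (H(r) = 5*4 = 20)
l(v) = 165
√(l(220) + H(-68)) = √(165 + 20) = √185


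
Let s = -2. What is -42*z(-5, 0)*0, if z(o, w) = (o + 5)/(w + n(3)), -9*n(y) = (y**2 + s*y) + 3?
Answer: 0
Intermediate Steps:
n(y) = -1/3 - y**2/9 + 2*y/9 (n(y) = -((y**2 - 2*y) + 3)/9 = -(3 + y**2 - 2*y)/9 = -1/3 - y**2/9 + 2*y/9)
z(o, w) = (5 + o)/(-2/3 + w) (z(o, w) = (o + 5)/(w + (-1/3 - 1/9*3**2 + (2/9)*3)) = (5 + o)/(w + (-1/3 - 1/9*9 + 2/3)) = (5 + o)/(w + (-1/3 - 1 + 2/3)) = (5 + o)/(w - 2/3) = (5 + o)/(-2/3 + w))
-42*z(-5, 0)*0 = -126*(5 - 5)/(-2 + 3*0)*0 = -126*0/(-2 + 0)*0 = -126*0/(-2)*0 = -126*(-1)*0/2*0 = -42*0*0 = 0*0 = 0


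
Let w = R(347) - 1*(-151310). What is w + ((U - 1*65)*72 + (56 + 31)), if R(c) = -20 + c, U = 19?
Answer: 148412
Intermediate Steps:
w = 151637 (w = (-20 + 347) - 1*(-151310) = 327 + 151310 = 151637)
w + ((U - 1*65)*72 + (56 + 31)) = 151637 + ((19 - 1*65)*72 + (56 + 31)) = 151637 + ((19 - 65)*72 + 87) = 151637 + (-46*72 + 87) = 151637 + (-3312 + 87) = 151637 - 3225 = 148412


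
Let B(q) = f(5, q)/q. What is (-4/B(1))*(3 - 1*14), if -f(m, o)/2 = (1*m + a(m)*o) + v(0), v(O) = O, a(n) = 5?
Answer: -11/5 ≈ -2.2000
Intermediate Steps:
f(m, o) = -10*o - 2*m (f(m, o) = -2*((1*m + 5*o) + 0) = -2*((m + 5*o) + 0) = -2*(m + 5*o) = -10*o - 2*m)
B(q) = (-10 - 10*q)/q (B(q) = (-10*q - 2*5)/q = (-10*q - 10)/q = (-10 - 10*q)/q)
(-4/B(1))*(3 - 1*14) = (-4/(-10 - 10/1))*(3 - 1*14) = (-4/(-10 - 10*1))*(3 - 14) = -4/(-10 - 10)*(-11) = -4/(-20)*(-11) = -4*(-1/20)*(-11) = (⅕)*(-11) = -11/5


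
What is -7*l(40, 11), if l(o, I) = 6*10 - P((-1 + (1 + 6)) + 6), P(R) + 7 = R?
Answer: -385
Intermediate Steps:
P(R) = -7 + R
l(o, I) = 55 (l(o, I) = 6*10 - (-7 + ((-1 + (1 + 6)) + 6)) = 60 - (-7 + ((-1 + 7) + 6)) = 60 - (-7 + (6 + 6)) = 60 - (-7 + 12) = 60 - 1*5 = 60 - 5 = 55)
-7*l(40, 11) = -7*55 = -385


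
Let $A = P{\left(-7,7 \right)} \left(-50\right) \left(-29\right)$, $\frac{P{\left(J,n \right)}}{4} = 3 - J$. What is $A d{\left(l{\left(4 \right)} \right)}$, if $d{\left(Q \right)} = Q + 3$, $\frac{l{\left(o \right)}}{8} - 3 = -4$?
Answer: $-290000$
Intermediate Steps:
$P{\left(J,n \right)} = 12 - 4 J$ ($P{\left(J,n \right)} = 4 \left(3 - J\right) = 12 - 4 J$)
$l{\left(o \right)} = -8$ ($l{\left(o \right)} = 24 + 8 \left(-4\right) = 24 - 32 = -8$)
$d{\left(Q \right)} = 3 + Q$
$A = 58000$ ($A = \left(12 - -28\right) \left(-50\right) \left(-29\right) = \left(12 + 28\right) \left(-50\right) \left(-29\right) = 40 \left(-50\right) \left(-29\right) = \left(-2000\right) \left(-29\right) = 58000$)
$A d{\left(l{\left(4 \right)} \right)} = 58000 \left(3 - 8\right) = 58000 \left(-5\right) = -290000$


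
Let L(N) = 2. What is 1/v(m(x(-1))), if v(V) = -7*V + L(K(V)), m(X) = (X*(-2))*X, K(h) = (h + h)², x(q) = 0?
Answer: ½ ≈ 0.50000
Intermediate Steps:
K(h) = 4*h² (K(h) = (2*h)² = 4*h²)
m(X) = -2*X² (m(X) = (-2*X)*X = -2*X²)
v(V) = 2 - 7*V (v(V) = -7*V + 2 = 2 - 7*V)
1/v(m(x(-1))) = 1/(2 - (-14)*0²) = 1/(2 - (-14)*0) = 1/(2 - 7*0) = 1/(2 + 0) = 1/2 = ½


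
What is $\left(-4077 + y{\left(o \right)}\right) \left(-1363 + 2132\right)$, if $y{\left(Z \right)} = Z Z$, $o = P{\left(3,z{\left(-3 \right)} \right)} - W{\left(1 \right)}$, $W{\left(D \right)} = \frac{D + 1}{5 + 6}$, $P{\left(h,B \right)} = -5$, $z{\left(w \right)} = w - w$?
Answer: $- \frac{376862292}{121} \approx -3.1146 \cdot 10^{6}$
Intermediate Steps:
$z{\left(w \right)} = 0$
$W{\left(D \right)} = \frac{1}{11} + \frac{D}{11}$ ($W{\left(D \right)} = \frac{1 + D}{11} = \left(1 + D\right) \frac{1}{11} = \frac{1}{11} + \frac{D}{11}$)
$o = - \frac{57}{11}$ ($o = -5 - \left(\frac{1}{11} + \frac{1}{11} \cdot 1\right) = -5 - \left(\frac{1}{11} + \frac{1}{11}\right) = -5 - \frac{2}{11} = - \frac{57}{11} \approx -5.1818$)
$y{\left(Z \right)} = Z^{2}$
$\left(-4077 + y{\left(o \right)}\right) \left(-1363 + 2132\right) = \left(-4077 + \left(- \frac{57}{11}\right)^{2}\right) \left(-1363 + 2132\right) = \left(-4077 + \frac{3249}{121}\right) 769 = \left(- \frac{490068}{121}\right) 769 = - \frac{376862292}{121}$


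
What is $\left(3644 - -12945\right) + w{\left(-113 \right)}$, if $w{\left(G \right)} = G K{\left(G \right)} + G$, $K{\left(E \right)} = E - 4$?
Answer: $29697$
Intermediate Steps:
$K{\left(E \right)} = -4 + E$ ($K{\left(E \right)} = E - 4 = -4 + E$)
$w{\left(G \right)} = G + G \left(-4 + G\right)$ ($w{\left(G \right)} = G \left(-4 + G\right) + G = G + G \left(-4 + G\right)$)
$\left(3644 - -12945\right) + w{\left(-113 \right)} = \left(3644 - -12945\right) - 113 \left(-3 - 113\right) = \left(3644 + 12945\right) - -13108 = 16589 + 13108 = 29697$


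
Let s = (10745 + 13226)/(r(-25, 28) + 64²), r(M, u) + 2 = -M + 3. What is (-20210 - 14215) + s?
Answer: -141875879/4122 ≈ -34419.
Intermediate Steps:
r(M, u) = 1 - M (r(M, u) = -2 + (-M + 3) = -2 + (3 - M) = 1 - M)
s = 23971/4122 (s = (10745 + 13226)/((1 - 1*(-25)) + 64²) = 23971/((1 + 25) + 4096) = 23971/(26 + 4096) = 23971/4122 ≈ 5.8154)
(-20210 - 14215) + s = (-20210 - 14215) + 23971/4122 = -34425 + 23971/4122 = -141875879/4122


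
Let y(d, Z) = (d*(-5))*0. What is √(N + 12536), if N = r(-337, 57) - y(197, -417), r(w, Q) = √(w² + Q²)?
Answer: √(12536 + √116818) ≈ 113.48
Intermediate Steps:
r(w, Q) = √(Q² + w²)
y(d, Z) = 0 (y(d, Z) = -5*d*0 = 0)
N = √116818 (N = √(57² + (-337)²) - 1*0 = √(3249 + 113569) + 0 = √116818 + 0 = √116818 ≈ 341.79)
√(N + 12536) = √(√116818 + 12536) = √(12536 + √116818)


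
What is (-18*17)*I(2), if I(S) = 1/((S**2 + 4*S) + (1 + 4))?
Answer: -18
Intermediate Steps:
I(S) = 1/(5 + S**2 + 4*S) (I(S) = 1/((S**2 + 4*S) + 5) = 1/(5 + S**2 + 4*S))
(-18*17)*I(2) = (-18*17)/(5 + 2**2 + 4*2) = -306/(5 + 4 + 8) = -306/17 = -306*1/17 = -18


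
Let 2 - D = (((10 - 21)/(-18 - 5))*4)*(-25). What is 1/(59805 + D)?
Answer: 23/1376661 ≈ 1.6707e-5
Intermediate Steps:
D = 1146/23 (D = 2 - ((10 - 21)/(-18 - 5))*4*(-25) = 2 - -11/(-23)*4*(-25) = 2 - -11*(-1/23)*4*(-25) = 2 - (11/23)*4*(-25) = 2 - 44*(-25)/23 = 2 - 1*(-1100/23) = 2 + 1100/23 = 1146/23 ≈ 49.826)
1/(59805 + D) = 1/(59805 + 1146/23) = 1/(1376661/23) = 23/1376661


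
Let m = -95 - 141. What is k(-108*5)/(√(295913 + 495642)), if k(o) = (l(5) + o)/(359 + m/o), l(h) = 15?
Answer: -2025*√791555/1097411852 ≈ -0.0016417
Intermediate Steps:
m = -236
k(o) = (15 + o)/(359 - 236/o)
k(-108*5)/(√(295913 + 495642)) = ((-108*5)*(15 - 108*5)/(-236 + 359*(-108*5)))/(√(295913 + 495642)) = (-540*(15 - 540)/(-236 + 359*(-540)))/(√791555) = (-540*(-525)/(-236 - 193860))*(√791555/791555) = (-540*(-525)/(-194096))*(√791555/791555) = (-540*(-1/194096)*(-525))*(√791555/791555) = -2025*√791555/1097411852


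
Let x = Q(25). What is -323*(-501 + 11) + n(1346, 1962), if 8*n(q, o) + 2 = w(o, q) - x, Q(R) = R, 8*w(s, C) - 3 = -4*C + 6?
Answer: 10123689/64 ≈ 1.5818e+5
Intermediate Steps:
w(s, C) = 9/8 - C/2 (w(s, C) = 3/8 + (-4*C + 6)/8 = 3/8 + (6 - 4*C)/8 = 3/8 + (¾ - C/2) = 9/8 - C/2)
x = 25
n(q, o) = -207/64 - q/16 (n(q, o) = -¼ + ((9/8 - q/2) - 1*25)/8 = -¼ + ((9/8 - q/2) - 25)/8 = -¼ + (-191/8 - q/2)/8 = -¼ + (-191/64 - q/16) = -207/64 - q/16)
-323*(-501 + 11) + n(1346, 1962) = -323*(-501 + 11) + (-207/64 - 1/16*1346) = -323*(-490) + (-207/64 - 673/8) = 158270 - 5591/64 = 10123689/64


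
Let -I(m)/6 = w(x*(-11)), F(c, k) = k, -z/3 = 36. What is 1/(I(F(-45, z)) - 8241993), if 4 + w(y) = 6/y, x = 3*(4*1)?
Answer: -11/90661656 ≈ -1.2133e-7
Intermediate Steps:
z = -108 (z = -3*36 = -108)
x = 12 (x = 3*4 = 12)
w(y) = -4 + 6/y
I(m) = 267/11 (I(m) = -6*(-4 + 6/((12*(-11)))) = -6*(-4 + 6/(-132)) = -6*(-4 + 6*(-1/132)) = -6*(-4 - 1/22) = -6*(-89/22) = 267/11)
1/(I(F(-45, z)) - 8241993) = 1/(267/11 - 8241993) = 1/(-90661656/11) = -11/90661656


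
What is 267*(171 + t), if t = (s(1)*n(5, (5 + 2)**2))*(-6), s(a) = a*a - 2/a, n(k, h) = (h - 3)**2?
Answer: 3435489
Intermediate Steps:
n(k, h) = (-3 + h)**2
s(a) = a**2 - 2/a
t = 12696 (t = (((-2 + 1**3)/1)*(-3 + (5 + 2)**2)**2)*(-6) = ((1*(-2 + 1))*(-3 + 7**2)**2)*(-6) = ((1*(-1))*(-3 + 49)**2)*(-6) = -1*46**2*(-6) = -1*2116*(-6) = -2116*(-6) = 12696)
267*(171 + t) = 267*(171 + 12696) = 267*12867 = 3435489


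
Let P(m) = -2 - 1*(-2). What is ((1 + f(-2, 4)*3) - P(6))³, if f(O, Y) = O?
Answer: -125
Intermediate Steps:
P(m) = 0 (P(m) = -2 + 2 = 0)
((1 + f(-2, 4)*3) - P(6))³ = ((1 - 2*3) - 1*0)³ = ((1 - 6) + 0)³ = (-5 + 0)³ = (-5)³ = -125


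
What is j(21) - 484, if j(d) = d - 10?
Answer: -473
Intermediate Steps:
j(d) = -10 + d
j(21) - 484 = (-10 + 21) - 484 = 11 - 484 = -473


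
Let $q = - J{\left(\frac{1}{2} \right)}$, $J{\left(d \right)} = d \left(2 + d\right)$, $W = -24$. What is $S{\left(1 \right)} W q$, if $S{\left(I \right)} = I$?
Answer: $30$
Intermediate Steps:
$q = - \frac{5}{4}$ ($q = - \frac{2 + \frac{1}{2}}{2} = - \frac{5}{2 \cdot 2} = \left(-1\right) \frac{5}{4} = - \frac{5}{4} \approx -1.25$)
$S{\left(1 \right)} W q = 1 \left(-24\right) \left(- \frac{5}{4}\right) = \left(-24\right) \left(- \frac{5}{4}\right) = 30$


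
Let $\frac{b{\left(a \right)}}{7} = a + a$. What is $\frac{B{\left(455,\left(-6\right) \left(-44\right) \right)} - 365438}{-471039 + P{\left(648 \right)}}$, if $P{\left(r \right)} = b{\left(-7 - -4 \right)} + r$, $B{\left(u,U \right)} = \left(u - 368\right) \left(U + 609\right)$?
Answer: $\frac{289487}{470433} \approx 0.61536$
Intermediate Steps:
$b{\left(a \right)} = 14 a$ ($b{\left(a \right)} = 7 \left(a + a\right) = 7 \cdot 2 a = 14 a$)
$B{\left(u,U \right)} = \left(-368 + u\right) \left(609 + U\right)$
$P{\left(r \right)} = -42 + r$ ($P{\left(r \right)} = 14 \left(-7 - -4\right) + r = 14 \left(-7 + 4\right) + r = 14 \left(-3\right) + r = -42 + r$)
$\frac{B{\left(455,\left(-6\right) \left(-44\right) \right)} - 365438}{-471039 + P{\left(648 \right)}} = \frac{\left(-224112 - 368 \left(\left(-6\right) \left(-44\right)\right) + 609 \cdot 455 + \left(-6\right) \left(-44\right) 455\right) - 365438}{-471039 + \left(-42 + 648\right)} = \frac{\left(-224112 - 97152 + 277095 + 264 \cdot 455\right) - 365438}{-471039 + 606} = \frac{\left(-224112 - 97152 + 277095 + 120120\right) - 365438}{-470433} = \left(75951 - 365438\right) \left(- \frac{1}{470433}\right) = \left(-289487\right) \left(- \frac{1}{470433}\right) = \frac{289487}{470433}$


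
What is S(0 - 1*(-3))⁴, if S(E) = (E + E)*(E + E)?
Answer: 1679616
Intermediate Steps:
S(E) = 4*E² (S(E) = (2*E)*(2*E) = 4*E²)
S(0 - 1*(-3))⁴ = (4*(0 - 1*(-3))²)⁴ = (4*(0 + 3)²)⁴ = (4*3²)⁴ = (4*9)⁴ = 36⁴ = 1679616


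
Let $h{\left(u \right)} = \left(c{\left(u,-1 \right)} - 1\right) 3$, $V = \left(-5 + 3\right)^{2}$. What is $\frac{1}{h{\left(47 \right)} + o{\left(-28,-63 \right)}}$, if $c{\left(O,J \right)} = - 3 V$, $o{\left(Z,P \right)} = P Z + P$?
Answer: $\frac{1}{1662} \approx 0.00060168$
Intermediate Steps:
$V = 4$ ($V = \left(-2\right)^{2} = 4$)
$o{\left(Z,P \right)} = P + P Z$
$c{\left(O,J \right)} = -12$ ($c{\left(O,J \right)} = \left(-3\right) 4 = -12$)
$h{\left(u \right)} = -39$ ($h{\left(u \right)} = \left(-12 - 1\right) 3 = \left(-13\right) 3 = -39$)
$\frac{1}{h{\left(47 \right)} + o{\left(-28,-63 \right)}} = \frac{1}{-39 - 63 \left(1 - 28\right)} = \frac{1}{-39 - -1701} = \frac{1}{-39 + 1701} = \frac{1}{1662}$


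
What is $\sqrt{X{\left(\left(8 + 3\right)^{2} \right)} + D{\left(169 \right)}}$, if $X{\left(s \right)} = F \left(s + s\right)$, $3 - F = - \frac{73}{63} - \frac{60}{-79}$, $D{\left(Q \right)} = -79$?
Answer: $\frac{\sqrt{2046638069}}{1659} \approx 27.269$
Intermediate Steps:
$F = \frac{16918}{4977}$ ($F = 3 - \left(- \frac{73}{63} - \frac{60}{-79}\right) = 3 - \left(\left(-73\right) \frac{1}{63} - - \frac{60}{79}\right) = 3 - \left(- \frac{73}{63} + \frac{60}{79}\right) = 3 - - \frac{1987}{4977} = 3 + \frac{1987}{4977} = \frac{16918}{4977} \approx 3.3992$)
$X{\left(s \right)} = \frac{33836 s}{4977}$ ($X{\left(s \right)} = \frac{16918 \left(s + s\right)}{4977} = \frac{16918 \cdot 2 s}{4977} = \frac{33836 s}{4977}$)
$\sqrt{X{\left(\left(8 + 3\right)^{2} \right)} + D{\left(169 \right)}} = \sqrt{\frac{33836 \left(8 + 3\right)^{2}}{4977} - 79} = \sqrt{\frac{33836 \cdot 11^{2}}{4977} - 79} = \sqrt{\frac{33836}{4977} \cdot 121 - 79} = \sqrt{\frac{4094156}{4977} - 79} = \sqrt{\frac{3700973}{4977}} = \frac{\sqrt{2046638069}}{1659}$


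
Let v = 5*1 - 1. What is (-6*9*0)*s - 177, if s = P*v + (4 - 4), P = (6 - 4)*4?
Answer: -177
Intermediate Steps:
v = 4 (v = 5 - 1 = 4)
P = 8 (P = 2*4 = 8)
s = 32 (s = 8*4 + (4 - 4) = 32 + 0 = 32)
(-6*9*0)*s - 177 = (-6*9*0)*32 - 177 = -54*0*32 - 177 = 0*32 - 177 = 0 - 177 = -177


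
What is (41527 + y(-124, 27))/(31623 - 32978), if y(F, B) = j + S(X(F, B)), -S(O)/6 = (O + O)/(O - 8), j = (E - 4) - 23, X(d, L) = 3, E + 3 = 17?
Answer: -207606/6775 ≈ -30.643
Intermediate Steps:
E = 14 (E = -3 + 17 = 14)
j = -13 (j = (14 - 4) - 23 = 10 - 23 = -13)
S(O) = -12*O/(-8 + O) (S(O) = -6*(O + O)/(O - 8) = -6*2*O/(-8 + O) = -12*O/(-8 + O))
y(F, B) = -29/5 (y(F, B) = -13 - 12*3/(-8 + 3) = -13 - 12*3/(-5) = -13 - 12*3*(-⅕) = -13 + 36/5 = -29/5)
(41527 + y(-124, 27))/(31623 - 32978) = (41527 - 29/5)/(31623 - 32978) = (207606/5)/(-1355) = (207606/5)*(-1/1355) = -207606/6775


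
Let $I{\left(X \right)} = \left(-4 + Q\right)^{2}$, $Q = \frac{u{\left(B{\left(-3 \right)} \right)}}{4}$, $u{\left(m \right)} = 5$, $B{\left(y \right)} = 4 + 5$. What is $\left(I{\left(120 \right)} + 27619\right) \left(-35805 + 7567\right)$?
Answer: $- \frac{6240950975}{8} \approx -7.8012 \cdot 10^{8}$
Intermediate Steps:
$B{\left(y \right)} = 9$
$Q = \frac{5}{4} \approx 1.25$
$I{\left(X \right)} = \frac{121}{16}$ ($I{\left(X \right)} = \left(-4 + \frac{5}{4}\right)^{2} = \left(- \frac{11}{4}\right)^{2} = \frac{121}{16}$)
$\left(I{\left(120 \right)} + 27619\right) \left(-35805 + 7567\right) = \left(\frac{121}{16} + 27619\right) \left(-35805 + 7567\right) = \frac{442025}{16} \left(-28238\right) = - \frac{6240950975}{8}$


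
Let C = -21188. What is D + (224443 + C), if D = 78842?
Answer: 282097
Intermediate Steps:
D + (224443 + C) = 78842 + (224443 - 21188) = 78842 + 203255 = 282097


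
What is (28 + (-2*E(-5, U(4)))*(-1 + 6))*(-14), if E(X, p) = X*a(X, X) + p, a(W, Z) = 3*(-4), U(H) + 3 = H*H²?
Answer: 16548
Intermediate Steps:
U(H) = -3 + H³ (U(H) = -3 + H*H² = -3 + H³)
a(W, Z) = -12
E(X, p) = p - 12*X (E(X, p) = X*(-12) + p = -12*X + p = p - 12*X)
(28 + (-2*E(-5, U(4)))*(-1 + 6))*(-14) = (28 + (-2*((-3 + 4³) - 12*(-5)))*(-1 + 6))*(-14) = (28 - 2*((-3 + 64) + 60)*5)*(-14) = (28 - 2*(61 + 60)*5)*(-14) = (28 - 2*121*5)*(-14) = (28 - 242*5)*(-14) = (28 - 1210)*(-14) = -1182*(-14) = 16548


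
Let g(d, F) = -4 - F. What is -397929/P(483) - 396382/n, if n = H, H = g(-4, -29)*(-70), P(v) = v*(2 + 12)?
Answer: 964023/5750 ≈ 167.66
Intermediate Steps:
P(v) = 14*v (P(v) = v*14 = 14*v)
H = -1750 (H = (-4 - 1*(-29))*(-70) = (-4 + 29)*(-70) = 25*(-70) = -1750)
n = -1750
-397929/P(483) - 396382/n = -397929/(14*483) - 396382/(-1750) = -397929/6762 - 396382*(-1/1750) = -397929*1/6762 + 28313/125 = -2707/46 + 28313/125 = 964023/5750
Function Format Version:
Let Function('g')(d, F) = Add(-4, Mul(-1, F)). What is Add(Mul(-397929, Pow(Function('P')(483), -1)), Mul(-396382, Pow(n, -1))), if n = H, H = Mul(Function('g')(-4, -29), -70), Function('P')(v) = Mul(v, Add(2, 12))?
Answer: Rational(964023, 5750) ≈ 167.66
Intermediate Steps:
Function('P')(v) = Mul(14, v) (Function('P')(v) = Mul(v, 14) = Mul(14, v))
H = -1750 (H = Mul(Add(-4, Mul(-1, -29)), -70) = Mul(Add(-4, 29), -70) = Mul(25, -70) = -1750)
n = -1750
Add(Mul(-397929, Pow(Function('P')(483), -1)), Mul(-396382, Pow(n, -1))) = Add(Mul(-397929, Pow(Mul(14, 483), -1)), Mul(-396382, Pow(-1750, -1))) = Add(Mul(-397929, Pow(6762, -1)), Mul(-396382, Rational(-1, 1750))) = Add(Mul(-397929, Rational(1, 6762)), Rational(28313, 125)) = Add(Rational(-2707, 46), Rational(28313, 125)) = Rational(964023, 5750)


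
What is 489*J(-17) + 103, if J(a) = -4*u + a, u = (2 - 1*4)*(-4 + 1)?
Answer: -19946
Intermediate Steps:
u = 6 (u = (2 - 4)*(-3) = -2*(-3) = 6)
J(a) = -24 + a (J(a) = -4*6 + a = -24 + a)
489*J(-17) + 103 = 489*(-24 - 17) + 103 = 489*(-41) + 103 = -20049 + 103 = -19946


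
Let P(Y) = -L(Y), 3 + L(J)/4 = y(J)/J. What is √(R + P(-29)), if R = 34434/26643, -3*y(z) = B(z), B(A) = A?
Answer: √10382084382/26643 ≈ 3.8244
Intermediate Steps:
y(z) = -z/3
L(J) = -40/3 (L(J) = -12 + 4*((-J/3)/J) = -12 + 4*(-⅓) = -12 - 4/3 = -40/3)
P(Y) = 40/3 (P(Y) = -1*(-40/3) = 40/3)
R = 11478/8881 (R = 34434*(1/26643) = 11478/8881 ≈ 1.2924)
√(R + P(-29)) = √(11478/8881 + 40/3) = √(389674/26643) = √10382084382/26643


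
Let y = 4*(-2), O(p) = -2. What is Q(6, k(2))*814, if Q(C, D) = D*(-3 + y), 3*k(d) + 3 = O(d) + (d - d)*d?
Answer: 44770/3 ≈ 14923.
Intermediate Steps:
k(d) = -5/3 (k(d) = -1 + (-2 + (d - d)*d)/3 = -1 + (-2 + 0*d)/3 = -1 + (-2 + 0)/3 = -1 + (⅓)*(-2) = -1 - ⅔ = -5/3)
y = -8
Q(C, D) = -11*D (Q(C, D) = D*(-3 - 8) = D*(-11) = -11*D)
Q(6, k(2))*814 = -11*(-5/3)*814 = (55/3)*814 = 44770/3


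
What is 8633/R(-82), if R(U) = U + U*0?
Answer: -8633/82 ≈ -105.28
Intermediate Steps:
R(U) = U (R(U) = U + 0 = U)
8633/R(-82) = 8633/(-82) = 8633*(-1/82) = -8633/82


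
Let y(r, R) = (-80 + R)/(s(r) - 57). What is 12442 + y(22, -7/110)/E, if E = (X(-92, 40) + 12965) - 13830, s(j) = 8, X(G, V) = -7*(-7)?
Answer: 54722893273/4398240 ≈ 12442.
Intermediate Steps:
X(G, V) = 49
y(r, R) = 80/49 - R/49 (y(r, R) = (-80 + R)/(8 - 57) = (-80 + R)/(-49) = (-80 + R)*(-1/49) = 80/49 - R/49)
E = -816 (E = (49 + 12965) - 13830 = 13014 - 13830 = -816)
12442 + y(22, -7/110)/E = 12442 + (80/49 - (-1)/(7*110))/(-816) = 12442 + (80/49 - (-1)/(7*110))*(-1/816) = 12442 + (80/49 - 1/49*(-7/110))*(-1/816) = 12442 + (80/49 + 1/770)*(-1/816) = 12442 + (8807/5390)*(-1/816) = 12442 - 8807/4398240 = 54722893273/4398240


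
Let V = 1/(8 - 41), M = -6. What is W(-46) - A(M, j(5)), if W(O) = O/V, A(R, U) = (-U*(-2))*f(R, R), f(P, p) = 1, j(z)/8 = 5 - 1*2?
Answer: 1470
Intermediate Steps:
j(z) = 24 (j(z) = 8*(5 - 1*2) = 8*(5 - 2) = 8*3 = 24)
A(R, U) = 2*U (A(R, U) = (-U*(-2))*1 = (2*U)*1 = 2*U)
V = -1/33 (V = 1/(-33) = -1/33 ≈ -0.030303)
W(O) = -33*O (W(O) = O/(-1/33) = O*(-33) = -33*O)
W(-46) - A(M, j(5)) = -33*(-46) - 2*24 = 1518 - 1*48 = 1518 - 48 = 1470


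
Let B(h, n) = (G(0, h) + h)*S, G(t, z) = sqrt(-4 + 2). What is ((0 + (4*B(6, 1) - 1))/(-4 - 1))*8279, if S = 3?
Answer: -587809/5 - 99348*I*sqrt(2)/5 ≈ -1.1756e+5 - 28100.0*I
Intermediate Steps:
G(t, z) = I*sqrt(2) (G(t, z) = sqrt(-2) = I*sqrt(2))
B(h, n) = 3*h + 3*I*sqrt(2) (B(h, n) = (I*sqrt(2) + h)*3 = (h + I*sqrt(2))*3 = 3*h + 3*I*sqrt(2))
((0 + (4*B(6, 1) - 1))/(-4 - 1))*8279 = ((0 + (4*(3*6 + 3*I*sqrt(2)) - 1))/(-4 - 1))*8279 = ((0 + (4*(18 + 3*I*sqrt(2)) - 1))/(-5))*8279 = ((0 + ((72 + 12*I*sqrt(2)) - 1))*(-1/5))*8279 = ((0 + (71 + 12*I*sqrt(2)))*(-1/5))*8279 = ((71 + 12*I*sqrt(2))*(-1/5))*8279 = (-71/5 - 12*I*sqrt(2)/5)*8279 = -587809/5 - 99348*I*sqrt(2)/5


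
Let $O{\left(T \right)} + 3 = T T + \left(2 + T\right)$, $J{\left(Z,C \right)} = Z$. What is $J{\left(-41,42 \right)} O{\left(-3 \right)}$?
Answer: $-205$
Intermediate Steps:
$O{\left(T \right)} = -1 + T + T^{2}$ ($O{\left(T \right)} = -3 + \left(T T + \left(2 + T\right)\right) = -3 + \left(T^{2} + \left(2 + T\right)\right) = -3 + \left(2 + T + T^{2}\right) = -1 + T + T^{2}$)
$J{\left(-41,42 \right)} O{\left(-3 \right)} = - 41 \left(-1 - 3 + \left(-3\right)^{2}\right) = - 41 \left(-1 - 3 + 9\right) = \left(-41\right) 5 = -205$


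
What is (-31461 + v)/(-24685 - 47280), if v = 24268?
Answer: 7193/71965 ≈ 0.099951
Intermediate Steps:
(-31461 + v)/(-24685 - 47280) = (-31461 + 24268)/(-24685 - 47280) = -7193/(-71965) = -7193*(-1/71965) = 7193/71965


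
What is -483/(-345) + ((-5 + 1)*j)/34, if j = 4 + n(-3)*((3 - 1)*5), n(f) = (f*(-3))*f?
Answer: 2779/85 ≈ 32.694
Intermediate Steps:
n(f) = -3*f² (n(f) = (-3*f)*f = -3*f²)
j = -266 (j = 4 + (-3*(-3)²)*((3 - 1)*5) = 4 + (-3*9)*(2*5) = 4 - 27*10 = 4 - 270 = -266)
-483/(-345) + ((-5 + 1)*j)/34 = -483/(-345) + ((-5 + 1)*(-266))/34 = -483*(-1/345) - 4*(-266)*(1/34) = 7/5 + 1064*(1/34) = 7/5 + 532/17 = 2779/85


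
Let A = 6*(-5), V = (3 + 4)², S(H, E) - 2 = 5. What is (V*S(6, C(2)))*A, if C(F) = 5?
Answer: -10290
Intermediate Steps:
S(H, E) = 7 (S(H, E) = 2 + 5 = 7)
V = 49 (V = 7² = 49)
A = -30
(V*S(6, C(2)))*A = (49*7)*(-30) = 343*(-30) = -10290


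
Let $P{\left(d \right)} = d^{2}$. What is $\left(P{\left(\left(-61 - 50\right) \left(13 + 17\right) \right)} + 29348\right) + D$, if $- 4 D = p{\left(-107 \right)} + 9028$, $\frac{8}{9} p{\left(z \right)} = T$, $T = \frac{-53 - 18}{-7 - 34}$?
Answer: $\frac{14584179553}{1312} \approx 1.1116 \cdot 10^{7}$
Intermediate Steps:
$T = \frac{71}{41}$ ($T = - \frac{71}{-41} = \left(-71\right) \left(- \frac{1}{41}\right) = \frac{71}{41} \approx 1.7317$)
$p{\left(z \right)} = \frac{639}{328}$ ($p{\left(z \right)} = \frac{9}{8} \cdot \frac{71}{41} = \frac{639}{328}$)
$D = - \frac{2961823}{1312}$ ($D = - \frac{\frac{639}{328} + 9028}{4} = \left(- \frac{1}{4}\right) \frac{2961823}{328} = - \frac{2961823}{1312} \approx -2257.5$)
$\left(P{\left(\left(-61 - 50\right) \left(13 + 17\right) \right)} + 29348\right) + D = \left(\left(\left(-61 - 50\right) \left(13 + 17\right)\right)^{2} + 29348\right) - \frac{2961823}{1312} = \left(\left(\left(-111\right) 30\right)^{2} + 29348\right) - \frac{2961823}{1312} = \left(\left(-3330\right)^{2} + 29348\right) - \frac{2961823}{1312} = \left(11088900 + 29348\right) - \frac{2961823}{1312} = 11118248 - \frac{2961823}{1312} = \frac{14584179553}{1312}$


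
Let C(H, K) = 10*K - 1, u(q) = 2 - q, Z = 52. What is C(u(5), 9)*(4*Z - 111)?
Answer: 8633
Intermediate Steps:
C(H, K) = -1 + 10*K
C(u(5), 9)*(4*Z - 111) = (-1 + 10*9)*(4*52 - 111) = (-1 + 90)*(208 - 111) = 89*97 = 8633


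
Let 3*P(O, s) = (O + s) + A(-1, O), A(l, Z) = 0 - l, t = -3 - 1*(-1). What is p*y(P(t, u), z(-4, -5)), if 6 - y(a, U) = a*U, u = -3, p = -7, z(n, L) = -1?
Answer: -98/3 ≈ -32.667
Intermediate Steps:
t = -2 (t = -3 + 1 = -2)
A(l, Z) = -l
P(O, s) = ⅓ + O/3 + s/3 (P(O, s) = ((O + s) - 1*(-1))/3 = ((O + s) + 1)/3 = (1 + O + s)/3 = ⅓ + O/3 + s/3)
y(a, U) = 6 - U*a (y(a, U) = 6 - a*U = 6 - U*a)
p*y(P(t, u), z(-4, -5)) = -7*(6 - 1*(-1)*(⅓ + (⅓)*(-2) + (⅓)*(-3))) = -7*(6 - 1*(-1)*(⅓ - ⅔ - 1)) = -7*(6 - 1*(-1)*(-4/3)) = -7*(6 - 4/3) = -7*14/3 = -98/3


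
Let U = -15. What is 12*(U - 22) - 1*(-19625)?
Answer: 19181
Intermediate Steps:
12*(U - 22) - 1*(-19625) = 12*(-15 - 22) - 1*(-19625) = 12*(-37) + 19625 = -444 + 19625 = 19181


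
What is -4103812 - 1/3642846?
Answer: -14949555128953/3642846 ≈ -4.1038e+6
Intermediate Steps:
-4103812 - 1/3642846 = -14949555128953/3642846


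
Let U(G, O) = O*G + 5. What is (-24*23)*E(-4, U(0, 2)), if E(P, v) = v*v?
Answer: -13800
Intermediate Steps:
U(G, O) = 5 + G*O (U(G, O) = G*O + 5 = 5 + G*O)
E(P, v) = v²
(-24*23)*E(-4, U(0, 2)) = (-24*23)*(5 + 0*2)² = -552*(5 + 0)² = -552*5² = -552*25 = -13800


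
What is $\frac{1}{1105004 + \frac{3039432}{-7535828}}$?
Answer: $\frac{1883957}{2081779260970} \approx 9.0497 \cdot 10^{-7}$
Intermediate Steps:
$\frac{1}{1105004 + \frac{3039432}{-7535828}} = \frac{1}{1105004 + 3039432 \left(- \frac{1}{7535828}\right)} = \frac{1}{1105004 - \frac{759858}{1883957}} = \frac{1}{\frac{2081779260970}{1883957}} = \frac{1883957}{2081779260970}$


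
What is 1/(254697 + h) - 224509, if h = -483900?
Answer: -51458136328/229203 ≈ -2.2451e+5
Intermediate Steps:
1/(254697 + h) - 224509 = 1/(254697 - 483900) - 224509 = 1/(-229203) - 224509 = -1/229203 - 224509 = -51458136328/229203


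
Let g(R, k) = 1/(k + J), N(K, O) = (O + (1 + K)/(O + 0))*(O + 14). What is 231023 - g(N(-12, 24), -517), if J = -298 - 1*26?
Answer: 194290344/841 ≈ 2.3102e+5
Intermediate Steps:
J = -324 (J = -298 - 26 = -324)
N(K, O) = (14 + O)*(O + (1 + K)/O) (N(K, O) = (O + (1 + K)/O)*(14 + O) = (14 + O)*(O + (1 + K)/O))
g(R, k) = 1/(-324 + k) (g(R, k) = 1/(k - 324) = 1/(-324 + k))
231023 - g(N(-12, 24), -517) = 231023 - 1/(-324 - 517) = 231023 - 1/(-841) = 231023 - 1*(-1/841) = 231023 + 1/841 = 194290344/841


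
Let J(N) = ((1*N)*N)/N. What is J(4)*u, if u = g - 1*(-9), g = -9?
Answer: 0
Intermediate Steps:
u = 0 (u = -9 - 1*(-9) = -9 + 9 = 0)
J(N) = N (J(N) = (N*N)/N = N**2/N = N)
J(4)*u = 4*0 = 0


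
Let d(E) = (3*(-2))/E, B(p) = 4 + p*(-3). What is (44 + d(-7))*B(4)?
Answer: -2512/7 ≈ -358.86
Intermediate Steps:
B(p) = 4 - 3*p
d(E) = -6/E
(44 + d(-7))*B(4) = (44 - 6/(-7))*(4 - 3*4) = (44 - 6*(-⅐))*(4 - 12) = (44 + 6/7)*(-8) = (314/7)*(-8) = -2512/7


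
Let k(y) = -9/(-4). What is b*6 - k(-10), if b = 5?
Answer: 111/4 ≈ 27.750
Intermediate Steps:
k(y) = 9/4 (k(y) = -9*(-¼) = 9/4)
b*6 - k(-10) = 5*6 - 1*9/4 = 30 - 9/4 = 111/4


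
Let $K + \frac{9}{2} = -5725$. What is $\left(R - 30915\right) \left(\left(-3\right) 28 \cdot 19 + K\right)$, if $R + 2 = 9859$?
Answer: $154260379$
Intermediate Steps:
$K = - \frac{11459}{2}$ ($K = - \frac{9}{2} - 5725 = - \frac{11459}{2} \approx -5729.5$)
$R = 9857$ ($R = -2 + 9859 = 9857$)
$\left(R - 30915\right) \left(\left(-3\right) 28 \cdot 19 + K\right) = \left(9857 - 30915\right) \left(\left(-3\right) 28 \cdot 19 - \frac{11459}{2}\right) = - 21058 \left(\left(-84\right) 19 - \frac{11459}{2}\right) = - 21058 \left(-1596 - \frac{11459}{2}\right) = \left(-21058\right) \left(- \frac{14651}{2}\right) = 154260379$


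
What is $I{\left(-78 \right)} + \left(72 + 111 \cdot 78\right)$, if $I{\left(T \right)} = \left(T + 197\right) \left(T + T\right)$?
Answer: $-9834$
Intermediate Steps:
$I{\left(T \right)} = 2 T \left(197 + T\right)$ ($I{\left(T \right)} = \left(197 + T\right) 2 T = 2 T \left(197 + T\right)$)
$I{\left(-78 \right)} + \left(72 + 111 \cdot 78\right) = 2 \left(-78\right) \left(197 - 78\right) + \left(72 + 111 \cdot 78\right) = 2 \left(-78\right) 119 + \left(72 + 8658\right) = -18564 + 8730 = -9834$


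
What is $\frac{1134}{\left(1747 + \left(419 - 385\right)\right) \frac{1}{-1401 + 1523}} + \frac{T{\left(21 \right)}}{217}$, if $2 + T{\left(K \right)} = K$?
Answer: $\frac{30055355}{386477} \approx 77.767$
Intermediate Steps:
$T{\left(K \right)} = -2 + K$
$\frac{1134}{\left(1747 + \left(419 - 385\right)\right) \frac{1}{-1401 + 1523}} + \frac{T{\left(21 \right)}}{217} = \frac{1134}{\left(1747 + \left(419 - 385\right)\right) \frac{1}{-1401 + 1523}} + \frac{-2 + 21}{217} = \frac{1134}{\left(1747 + \left(419 - 385\right)\right) \frac{1}{122}} + 19 \cdot \frac{1}{217} = \frac{1134}{\left(1747 + 34\right) \frac{1}{122}} + \frac{19}{217} = \frac{1134}{1781 \cdot \frac{1}{122}} + \frac{19}{217} = \frac{1134}{\frac{1781}{122}} + \frac{19}{217} = 1134 \cdot \frac{122}{1781} + \frac{19}{217} = \frac{138348}{1781} + \frac{19}{217} = \frac{30055355}{386477}$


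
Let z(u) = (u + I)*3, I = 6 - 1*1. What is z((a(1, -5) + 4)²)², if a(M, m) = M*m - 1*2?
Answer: 1764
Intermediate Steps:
I = 5 (I = 6 - 1 = 5)
a(M, m) = -2 + M*m (a(M, m) = M*m - 2 = -2 + M*m)
z(u) = 15 + 3*u (z(u) = (u + 5)*3 = (5 + u)*3 = 15 + 3*u)
z((a(1, -5) + 4)²)² = (15 + 3*((-2 + 1*(-5)) + 4)²)² = (15 + 3*((-2 - 5) + 4)²)² = (15 + 3*(-7 + 4)²)² = (15 + 3*(-3)²)² = (15 + 3*9)² = (15 + 27)² = 42² = 1764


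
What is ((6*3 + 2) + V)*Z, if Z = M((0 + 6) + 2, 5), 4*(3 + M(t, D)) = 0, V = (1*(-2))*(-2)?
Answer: -72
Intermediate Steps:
V = 4 (V = -2*(-2) = 4)
M(t, D) = -3 (M(t, D) = -3 + (1/4)*0 = -3 + 0 = -3)
Z = -3
((6*3 + 2) + V)*Z = ((6*3 + 2) + 4)*(-3) = ((18 + 2) + 4)*(-3) = (20 + 4)*(-3) = 24*(-3) = -72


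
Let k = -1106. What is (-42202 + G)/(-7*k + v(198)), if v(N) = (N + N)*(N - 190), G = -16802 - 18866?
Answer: -7787/1091 ≈ -7.1375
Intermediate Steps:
G = -35668
v(N) = 2*N*(-190 + N) (v(N) = (2*N)*(-190 + N) = 2*N*(-190 + N))
(-42202 + G)/(-7*k + v(198)) = (-42202 - 35668)/(-7*(-1106) + 2*198*(-190 + 198)) = -77870/(7742 + 2*198*8) = -77870/(7742 + 3168) = -77870/10910 = -77870*1/10910 = -7787/1091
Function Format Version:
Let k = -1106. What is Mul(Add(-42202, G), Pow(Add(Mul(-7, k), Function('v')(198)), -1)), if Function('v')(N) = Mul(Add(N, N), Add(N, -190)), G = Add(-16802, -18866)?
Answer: Rational(-7787, 1091) ≈ -7.1375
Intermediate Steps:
G = -35668
Function('v')(N) = Mul(2, N, Add(-190, N)) (Function('v')(N) = Mul(Mul(2, N), Add(-190, N)) = Mul(2, N, Add(-190, N)))
Mul(Add(-42202, G), Pow(Add(Mul(-7, k), Function('v')(198)), -1)) = Mul(Add(-42202, -35668), Pow(Add(Mul(-7, -1106), Mul(2, 198, Add(-190, 198))), -1)) = Mul(-77870, Pow(Add(7742, Mul(2, 198, 8)), -1)) = Mul(-77870, Pow(Add(7742, 3168), -1)) = Mul(-77870, Pow(10910, -1)) = Mul(-77870, Rational(1, 10910)) = Rational(-7787, 1091)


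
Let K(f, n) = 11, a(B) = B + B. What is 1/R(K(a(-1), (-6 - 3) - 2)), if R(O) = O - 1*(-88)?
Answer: 1/99 ≈ 0.010101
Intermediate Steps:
a(B) = 2*B
R(O) = 88 + O (R(O) = O + 88 = 88 + O)
1/R(K(a(-1), (-6 - 3) - 2)) = 1/(88 + 11) = 1/99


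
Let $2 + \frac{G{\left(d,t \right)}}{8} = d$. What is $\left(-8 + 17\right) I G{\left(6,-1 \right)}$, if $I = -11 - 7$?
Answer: $-5184$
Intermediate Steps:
$G{\left(d,t \right)} = -16 + 8 d$
$I = -18$ ($I = -11 - 7 = -18$)
$\left(-8 + 17\right) I G{\left(6,-1 \right)} = \left(-8 + 17\right) \left(-18\right) \left(-16 + 8 \cdot 6\right) = 9 \left(-18\right) \left(-16 + 48\right) = \left(-162\right) 32 = -5184$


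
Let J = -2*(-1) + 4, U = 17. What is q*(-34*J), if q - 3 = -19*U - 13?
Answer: 67932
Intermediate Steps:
J = 6 (J = 2 + 4 = 6)
q = -333 (q = 3 + (-19*17 - 13) = 3 + (-323 - 13) = 3 - 336 = -333)
q*(-34*J) = -(-11322)*6 = -333*(-204) = 67932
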